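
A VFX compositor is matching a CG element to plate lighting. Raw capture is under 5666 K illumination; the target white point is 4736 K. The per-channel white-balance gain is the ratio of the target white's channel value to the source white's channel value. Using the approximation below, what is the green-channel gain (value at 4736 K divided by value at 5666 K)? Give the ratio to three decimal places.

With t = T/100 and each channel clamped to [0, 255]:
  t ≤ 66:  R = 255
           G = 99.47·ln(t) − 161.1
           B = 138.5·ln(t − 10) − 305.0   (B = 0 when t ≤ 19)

At 5666 K (t = 56.66):
  G = 99.47·ln 56.66 − 161.1 = 99.47·4.0371 − 161.1 = 240.467.
At 4736 K (t = 47.36):
  G = 99.47·ln 47.36 − 161.1 = 99.47·3.8578 − 161.1 = 222.633.
Gain = 222.633 / 240.467 = 0.9258 → 0.926.

0.926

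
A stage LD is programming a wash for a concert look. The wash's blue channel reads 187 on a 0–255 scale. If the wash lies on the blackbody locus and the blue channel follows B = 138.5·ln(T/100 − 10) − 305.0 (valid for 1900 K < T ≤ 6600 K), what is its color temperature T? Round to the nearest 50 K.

ln(t − 10) = (187 + 305.0) / 138.5 = 3.5523.
t − 10 = e^3.5523 = 34.895, so t = 44.895.
T = 100·t = 4490 K → 4500 K to the nearest 50 K.

4500 K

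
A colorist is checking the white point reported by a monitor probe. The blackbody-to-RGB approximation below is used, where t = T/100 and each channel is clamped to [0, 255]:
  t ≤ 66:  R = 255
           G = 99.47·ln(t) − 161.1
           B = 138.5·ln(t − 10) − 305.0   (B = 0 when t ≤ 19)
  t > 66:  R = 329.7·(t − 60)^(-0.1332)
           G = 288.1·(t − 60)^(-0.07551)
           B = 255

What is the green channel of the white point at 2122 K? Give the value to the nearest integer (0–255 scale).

143

t = 2122/100 = 21.22; the t ≤ 66 branch applies.
G = 99.47·ln 21.22 − 161.1 = 99.47·3.0549 − 161.1 = 142.775.
Rounded: 143.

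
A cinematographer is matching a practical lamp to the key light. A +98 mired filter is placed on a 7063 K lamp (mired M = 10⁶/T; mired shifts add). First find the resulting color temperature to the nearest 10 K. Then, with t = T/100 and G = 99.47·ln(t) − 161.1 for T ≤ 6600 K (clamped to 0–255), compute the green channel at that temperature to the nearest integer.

210

M_in = 10⁶/7063 = 141.58; M_out = 141.58 + (+98) = 239.58.
T_out = 10⁶/239.58 = 4173.9 K → 4170 K; t = 41.7.
G = 99.47·ln 41.7 − 161.1 = 99.47·3.7305 − 161.1 = 209.973.
Rounded: 210.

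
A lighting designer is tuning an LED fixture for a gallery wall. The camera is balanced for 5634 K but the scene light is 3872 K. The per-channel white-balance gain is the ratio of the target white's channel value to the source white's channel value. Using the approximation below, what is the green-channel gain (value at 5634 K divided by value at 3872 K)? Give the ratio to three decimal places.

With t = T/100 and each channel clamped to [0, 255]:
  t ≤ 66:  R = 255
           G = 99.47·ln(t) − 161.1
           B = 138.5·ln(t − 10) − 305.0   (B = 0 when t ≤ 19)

At 3872 K (t = 38.72):
  G = 99.47·ln 38.72 − 161.1 = 99.47·3.6564 − 161.1 = 202.598.
At 5634 K (t = 56.34):
  G = 99.47·ln 56.34 − 161.1 = 99.47·4.0314 − 161.1 = 239.904.
Gain = 239.904 / 202.598 = 1.1841 → 1.184.

1.184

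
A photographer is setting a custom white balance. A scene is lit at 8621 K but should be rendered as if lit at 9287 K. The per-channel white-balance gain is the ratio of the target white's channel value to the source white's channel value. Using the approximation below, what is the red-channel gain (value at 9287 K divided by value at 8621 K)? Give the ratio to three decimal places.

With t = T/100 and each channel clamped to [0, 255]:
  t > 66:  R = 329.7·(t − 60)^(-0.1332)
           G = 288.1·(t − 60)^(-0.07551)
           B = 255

At 8621 K (t = 86.21):
  R = 329.7·(86.21 − 60)^(-0.1332) = 329.7·26.21^(-0.1332) = 329.7·0.64723 = 213.392.
At 9287 K (t = 92.87):
  R = 329.7·(92.87 − 60)^(-0.1332) = 329.7·32.87^(-0.1332) = 329.7·0.62800 = 207.053.
Gain = 207.053 / 213.392 = 0.9703 → 0.970.

0.970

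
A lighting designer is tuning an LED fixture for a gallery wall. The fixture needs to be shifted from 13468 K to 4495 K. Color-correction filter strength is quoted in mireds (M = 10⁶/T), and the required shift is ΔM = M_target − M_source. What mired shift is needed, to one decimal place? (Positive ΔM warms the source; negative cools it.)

+148.2 mireds

M_source = 10⁶/13468 = 74.250; M_target = 10⁶/4495 = 222.469.
ΔM = 222.469 − 74.250 = 148.219 → +148.2 mireds, a warming shift.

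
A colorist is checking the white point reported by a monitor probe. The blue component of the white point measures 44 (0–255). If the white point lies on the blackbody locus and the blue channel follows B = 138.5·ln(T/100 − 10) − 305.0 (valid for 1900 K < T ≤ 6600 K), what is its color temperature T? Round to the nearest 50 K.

ln(t − 10) = (44 + 305.0) / 138.5 = 2.5199.
t − 10 = e^2.5199 = 12.427, so t = 22.427.
T = 100·t = 2243 K → 2250 K to the nearest 50 K.

2250 K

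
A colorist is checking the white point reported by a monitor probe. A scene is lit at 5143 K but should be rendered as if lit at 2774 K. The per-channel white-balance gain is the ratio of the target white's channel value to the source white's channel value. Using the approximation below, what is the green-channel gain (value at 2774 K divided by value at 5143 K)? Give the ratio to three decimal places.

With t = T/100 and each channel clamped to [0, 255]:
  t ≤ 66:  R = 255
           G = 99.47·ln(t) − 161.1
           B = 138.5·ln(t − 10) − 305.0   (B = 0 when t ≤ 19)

0.734

At 5143 K (t = 51.43):
  G = 99.47·ln 51.43 − 161.1 = 99.47·3.9402 − 161.1 = 230.834.
At 2774 K (t = 27.74):
  G = 99.47·ln 27.74 − 161.1 = 99.47·3.3229 − 161.1 = 169.426.
Gain = 169.426 / 230.834 = 0.7340 → 0.734.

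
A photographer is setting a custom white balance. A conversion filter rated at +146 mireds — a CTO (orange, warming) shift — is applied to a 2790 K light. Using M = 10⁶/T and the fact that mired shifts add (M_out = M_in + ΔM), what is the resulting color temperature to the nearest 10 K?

M_in = 10⁶/2790 = 358.42 mireds.
M_out = 358.42 + (+146) = 504.42 mireds.
T_out = 10⁶/504.42 = 1982.5 K → 1980 K.

1980 K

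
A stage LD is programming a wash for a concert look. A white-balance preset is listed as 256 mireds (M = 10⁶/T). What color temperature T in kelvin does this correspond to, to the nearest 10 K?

T = 10⁶ / 256 = 3906.25 K → 3910 K.

3910 K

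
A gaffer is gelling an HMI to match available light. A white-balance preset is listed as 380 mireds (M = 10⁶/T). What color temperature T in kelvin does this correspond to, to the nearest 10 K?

2630 K

T = 10⁶ / 380 = 2631.58 K → 2630 K.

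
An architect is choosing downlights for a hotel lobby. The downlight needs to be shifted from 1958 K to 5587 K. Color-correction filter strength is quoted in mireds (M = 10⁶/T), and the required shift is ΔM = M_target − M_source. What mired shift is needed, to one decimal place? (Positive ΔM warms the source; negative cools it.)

M_source = 10⁶/1958 = 510.725; M_target = 10⁶/5587 = 178.987.
ΔM = 178.987 − 510.725 = -331.738 → -331.7 mireds, a cooling shift.

-331.7 mireds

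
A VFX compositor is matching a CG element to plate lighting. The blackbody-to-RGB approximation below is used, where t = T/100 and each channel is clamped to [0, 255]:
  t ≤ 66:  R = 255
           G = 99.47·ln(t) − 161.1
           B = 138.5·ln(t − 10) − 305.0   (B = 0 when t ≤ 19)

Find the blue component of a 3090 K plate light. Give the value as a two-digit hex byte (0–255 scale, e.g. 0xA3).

t = 3090/100 = 30.9; the t ≤ 66 branch applies.
B = 138.5·ln(30.9 − 10) − 305.0 = 138.5·ln 20.9 − 305.0 = 138.5·3.0397 − 305.0 = 116.005.
Rounded: 116; in hex, 0x74.

0x74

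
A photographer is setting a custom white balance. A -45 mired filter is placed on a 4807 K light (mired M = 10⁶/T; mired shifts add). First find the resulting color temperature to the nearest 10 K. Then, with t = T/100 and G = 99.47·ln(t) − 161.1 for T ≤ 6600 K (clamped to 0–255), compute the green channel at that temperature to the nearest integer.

M_in = 10⁶/4807 = 208.03; M_out = 208.03 + (-45) = 163.03.
T_out = 10⁶/163.03 = 6133.8 K → 6130 K; t = 61.3.
G = 99.47·ln 61.3 − 161.1 = 99.47·4.1158 − 161.1 = 248.297.
Rounded: 248.

248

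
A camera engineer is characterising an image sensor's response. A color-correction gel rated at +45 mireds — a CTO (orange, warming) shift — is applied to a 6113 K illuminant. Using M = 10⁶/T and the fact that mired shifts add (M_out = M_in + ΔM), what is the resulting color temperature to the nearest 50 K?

M_in = 10⁶/6113 = 163.59 mireds.
M_out = 163.59 + (+45) = 208.59 mireds.
T_out = 10⁶/208.59 = 4794.2 K → 4800 K.

4800 K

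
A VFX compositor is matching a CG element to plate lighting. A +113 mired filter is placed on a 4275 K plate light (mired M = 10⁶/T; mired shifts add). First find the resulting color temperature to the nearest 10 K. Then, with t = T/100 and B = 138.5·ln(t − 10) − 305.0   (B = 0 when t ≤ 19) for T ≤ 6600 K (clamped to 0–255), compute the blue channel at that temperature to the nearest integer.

101

M_in = 10⁶/4275 = 233.92; M_out = 233.92 + (+113) = 346.92.
T_out = 10⁶/346.92 = 2882.5 K → 2880 K; t = 28.8.
B = 138.5·ln(28.8 − 10) − 305.0 = 138.5·ln 18.8 − 305.0 = 138.5·2.9339 − 305.0 = 101.339.
Rounded: 101.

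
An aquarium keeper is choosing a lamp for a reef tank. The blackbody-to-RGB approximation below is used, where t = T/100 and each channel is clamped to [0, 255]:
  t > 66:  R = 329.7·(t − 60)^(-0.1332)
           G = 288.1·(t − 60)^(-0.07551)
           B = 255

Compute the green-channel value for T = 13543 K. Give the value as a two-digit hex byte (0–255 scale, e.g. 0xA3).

0xD0

t = 13543/100 = 135.43; the t > 66 branch applies.
G = 288.1·(135.43 − 60)^(-0.07551) = 288.1·75.43^(-0.07551) = 288.1·0.72148 = 207.860.
Rounded: 208; in hex, 0xD0.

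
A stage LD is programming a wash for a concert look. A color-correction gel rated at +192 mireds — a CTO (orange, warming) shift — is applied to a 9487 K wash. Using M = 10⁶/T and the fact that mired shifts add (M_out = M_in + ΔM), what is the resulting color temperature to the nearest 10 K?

M_in = 10⁶/9487 = 105.41 mireds.
M_out = 105.41 + (+192) = 297.41 mireds.
T_out = 10⁶/297.41 = 3362.4 K → 3360 K.

3360 K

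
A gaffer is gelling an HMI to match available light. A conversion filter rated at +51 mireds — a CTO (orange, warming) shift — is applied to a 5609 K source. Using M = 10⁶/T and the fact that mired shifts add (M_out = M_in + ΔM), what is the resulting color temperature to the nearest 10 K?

4360 K

M_in = 10⁶/5609 = 178.28 mireds.
M_out = 178.28 + (+51) = 229.28 mireds.
T_out = 10⁶/229.28 = 4361.4 K → 4360 K.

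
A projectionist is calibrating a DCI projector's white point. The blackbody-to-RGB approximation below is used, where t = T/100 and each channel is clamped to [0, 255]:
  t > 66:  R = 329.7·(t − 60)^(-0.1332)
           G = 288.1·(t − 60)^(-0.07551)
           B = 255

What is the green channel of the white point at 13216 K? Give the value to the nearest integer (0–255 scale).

t = 13216/100 = 132.16; the t > 66 branch applies.
G = 288.1·(132.16 − 60)^(-0.07551) = 288.1·72.16^(-0.07551) = 288.1·0.72390 = 208.556.
Rounded: 209.

209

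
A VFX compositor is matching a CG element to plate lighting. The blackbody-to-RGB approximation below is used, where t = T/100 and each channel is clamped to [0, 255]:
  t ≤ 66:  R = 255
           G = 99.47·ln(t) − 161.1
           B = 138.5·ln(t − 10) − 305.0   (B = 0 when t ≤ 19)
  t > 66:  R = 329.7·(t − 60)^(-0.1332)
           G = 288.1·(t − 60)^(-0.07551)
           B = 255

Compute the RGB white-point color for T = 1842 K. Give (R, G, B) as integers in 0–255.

t = 1842/100 = 18.42; the t ≤ 66 branch applies.
R = 255 by definition for t ≤ 66.
G = 99.47·ln 18.42 − 161.1 = 99.47·2.9134 − 161.1 = 128.700.
t = 18.42 ≤ 19, so B = 0.
Rounded: (255, 129, 0).

(255, 129, 0)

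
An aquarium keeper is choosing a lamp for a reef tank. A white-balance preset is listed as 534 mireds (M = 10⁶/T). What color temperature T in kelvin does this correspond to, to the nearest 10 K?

T = 10⁶ / 534 = 1872.66 K → 1870 K.

1870 K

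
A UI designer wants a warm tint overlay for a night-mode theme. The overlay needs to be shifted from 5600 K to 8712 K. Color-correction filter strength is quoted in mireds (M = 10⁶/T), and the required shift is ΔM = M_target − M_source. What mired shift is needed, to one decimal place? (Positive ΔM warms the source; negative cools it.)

M_source = 10⁶/5600 = 178.571; M_target = 10⁶/8712 = 114.784.
ΔM = 114.784 − 178.571 = -63.787 → -63.8 mireds, a cooling shift.

-63.8 mireds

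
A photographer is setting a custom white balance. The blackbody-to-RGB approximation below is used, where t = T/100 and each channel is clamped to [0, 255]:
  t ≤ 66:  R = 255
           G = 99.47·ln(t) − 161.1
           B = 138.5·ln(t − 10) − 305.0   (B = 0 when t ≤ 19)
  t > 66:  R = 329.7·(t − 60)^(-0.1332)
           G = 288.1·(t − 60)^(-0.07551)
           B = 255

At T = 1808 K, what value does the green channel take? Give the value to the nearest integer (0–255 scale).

t = 1808/100 = 18.08; the t ≤ 66 branch applies.
G = 99.47·ln 18.08 − 161.1 = 99.47·2.8948 − 161.1 = 126.846.
Rounded: 127.

127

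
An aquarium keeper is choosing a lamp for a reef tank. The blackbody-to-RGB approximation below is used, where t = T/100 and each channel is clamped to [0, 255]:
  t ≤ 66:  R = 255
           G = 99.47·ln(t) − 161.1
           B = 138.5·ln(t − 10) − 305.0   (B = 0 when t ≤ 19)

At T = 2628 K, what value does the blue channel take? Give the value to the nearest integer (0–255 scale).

t = 2628/100 = 26.28; the t ≤ 66 branch applies.
B = 138.5·ln(26.28 − 10) − 305.0 = 138.5·ln 16.28 − 305.0 = 138.5·2.7899 − 305.0 = 81.406.
Rounded: 81.

81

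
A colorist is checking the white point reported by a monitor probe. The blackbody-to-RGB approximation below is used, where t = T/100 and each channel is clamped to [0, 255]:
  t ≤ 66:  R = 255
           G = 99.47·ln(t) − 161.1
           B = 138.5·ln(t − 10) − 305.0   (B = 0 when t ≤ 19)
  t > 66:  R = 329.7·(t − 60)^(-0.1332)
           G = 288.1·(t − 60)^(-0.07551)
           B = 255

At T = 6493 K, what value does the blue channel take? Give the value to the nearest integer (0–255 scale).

250

t = 6493/100 = 64.93; the t ≤ 66 branch applies.
B = 138.5·ln(64.93 − 10) − 305.0 = 138.5·ln 54.93 − 305.0 = 138.5·4.0061 − 305.0 = 249.839.
Rounded: 250.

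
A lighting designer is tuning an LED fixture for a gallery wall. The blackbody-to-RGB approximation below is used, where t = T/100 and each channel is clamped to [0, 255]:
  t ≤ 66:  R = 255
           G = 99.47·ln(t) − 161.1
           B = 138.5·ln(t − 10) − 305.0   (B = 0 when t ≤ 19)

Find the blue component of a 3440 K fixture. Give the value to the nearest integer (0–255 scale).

137

t = 3440/100 = 34.4; the t ≤ 66 branch applies.
B = 138.5·ln(34.4 − 10) − 305.0 = 138.5·ln 24.4 − 305.0 = 138.5·3.1946 − 305.0 = 137.450.
Rounded: 137.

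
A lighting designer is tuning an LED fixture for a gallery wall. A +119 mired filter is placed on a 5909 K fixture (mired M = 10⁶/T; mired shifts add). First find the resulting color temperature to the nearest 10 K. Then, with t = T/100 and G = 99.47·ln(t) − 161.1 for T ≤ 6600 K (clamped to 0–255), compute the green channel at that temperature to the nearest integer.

192

M_in = 10⁶/5909 = 169.23; M_out = 169.23 + (+119) = 288.23.
T_out = 10⁶/288.23 = 3469.4 K → 3470 K; t = 34.7.
G = 99.47·ln 34.7 − 161.1 = 99.47·3.5467 − 161.1 = 191.694.
Rounded: 192.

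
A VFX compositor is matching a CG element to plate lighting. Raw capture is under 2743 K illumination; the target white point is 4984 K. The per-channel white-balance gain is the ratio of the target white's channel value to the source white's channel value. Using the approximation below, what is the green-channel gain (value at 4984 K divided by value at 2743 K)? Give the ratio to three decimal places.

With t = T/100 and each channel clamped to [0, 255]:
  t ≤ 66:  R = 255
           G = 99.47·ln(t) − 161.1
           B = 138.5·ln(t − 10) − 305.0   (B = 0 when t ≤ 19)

At 2743 K (t = 27.43):
  G = 99.47·ln 27.43 − 161.1 = 99.47·3.3116 − 161.1 = 168.309.
At 4984 K (t = 49.84):
  G = 99.47·ln 49.84 − 161.1 = 99.47·3.9088 − 161.1 = 227.710.
Gain = 227.710 / 168.309 = 1.3529 → 1.353.

1.353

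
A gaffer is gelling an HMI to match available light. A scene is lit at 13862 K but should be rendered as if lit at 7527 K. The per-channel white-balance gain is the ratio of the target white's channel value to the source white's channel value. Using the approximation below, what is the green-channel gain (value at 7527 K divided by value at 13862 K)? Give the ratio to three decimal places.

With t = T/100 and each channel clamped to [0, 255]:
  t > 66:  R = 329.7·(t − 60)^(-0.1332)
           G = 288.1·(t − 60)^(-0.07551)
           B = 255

1.132

At 13862 K (t = 138.62):
  G = 288.1·(138.62 − 60)^(-0.07551) = 288.1·78.62^(-0.07551) = 288.1·0.71923 = 207.210.
At 7527 K (t = 75.27):
  G = 288.1·(75.27 − 60)^(-0.07551) = 288.1·15.27^(-0.07551) = 288.1·0.81397 = 234.505.
Gain = 234.505 / 207.210 = 1.1317 → 1.132.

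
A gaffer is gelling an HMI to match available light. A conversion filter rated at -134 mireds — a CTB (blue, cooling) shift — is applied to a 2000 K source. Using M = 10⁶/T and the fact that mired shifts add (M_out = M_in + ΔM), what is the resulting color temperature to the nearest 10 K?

2730 K

M_in = 10⁶/2000 = 500.00 mireds.
M_out = 500.00 + (-134) = 366.00 mireds.
T_out = 10⁶/366.00 = 2732.2 K → 2730 K.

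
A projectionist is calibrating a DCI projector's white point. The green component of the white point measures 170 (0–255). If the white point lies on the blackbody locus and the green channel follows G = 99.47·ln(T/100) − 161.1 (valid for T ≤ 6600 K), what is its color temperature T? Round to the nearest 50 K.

2800 K

ln t = (170 + 161.1) / 99.47 = 3.3286.
t = e^3.3286 = 27.900.
T = 100·t = 2790 K → 2800 K to the nearest 50 K.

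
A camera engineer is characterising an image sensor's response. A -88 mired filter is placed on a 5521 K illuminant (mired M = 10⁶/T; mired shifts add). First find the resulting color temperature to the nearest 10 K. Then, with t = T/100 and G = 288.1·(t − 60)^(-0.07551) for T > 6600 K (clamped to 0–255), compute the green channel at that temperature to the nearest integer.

215

M_in = 10⁶/5521 = 181.13; M_out = 181.13 + (-88) = 93.13.
T_out = 10⁶/93.13 = 10738.1 K → 10740 K; t = 107.4.
G = 288.1·(107.4 − 60)^(-0.07551) = 288.1·47.4^(-0.07551) = 288.1·0.74724 = 215.281.
Rounded: 215.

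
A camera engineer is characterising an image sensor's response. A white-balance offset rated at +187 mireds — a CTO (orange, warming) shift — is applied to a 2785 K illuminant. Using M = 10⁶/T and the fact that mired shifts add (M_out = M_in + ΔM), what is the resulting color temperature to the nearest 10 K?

M_in = 10⁶/2785 = 359.07 mireds.
M_out = 359.07 + (+187) = 546.07 mireds.
T_out = 10⁶/546.07 = 1831.3 K → 1830 K.

1830 K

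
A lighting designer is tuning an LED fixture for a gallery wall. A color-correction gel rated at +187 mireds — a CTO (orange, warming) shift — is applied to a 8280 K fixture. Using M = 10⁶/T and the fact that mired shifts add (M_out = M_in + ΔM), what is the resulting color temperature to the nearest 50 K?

M_in = 10⁶/8280 = 120.77 mireds.
M_out = 120.77 + (+187) = 307.77 mireds.
T_out = 10⁶/307.77 = 3249.1 K → 3250 K.

3250 K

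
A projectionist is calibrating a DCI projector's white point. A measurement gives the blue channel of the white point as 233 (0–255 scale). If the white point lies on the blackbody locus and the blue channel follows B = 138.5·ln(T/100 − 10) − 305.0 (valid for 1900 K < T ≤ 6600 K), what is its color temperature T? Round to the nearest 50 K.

5850 K

ln(t − 10) = (233 + 305.0) / 138.5 = 3.8845.
t − 10 = e^3.8845 = 48.641, so t = 58.641.
T = 100·t = 5864 K → 5850 K to the nearest 50 K.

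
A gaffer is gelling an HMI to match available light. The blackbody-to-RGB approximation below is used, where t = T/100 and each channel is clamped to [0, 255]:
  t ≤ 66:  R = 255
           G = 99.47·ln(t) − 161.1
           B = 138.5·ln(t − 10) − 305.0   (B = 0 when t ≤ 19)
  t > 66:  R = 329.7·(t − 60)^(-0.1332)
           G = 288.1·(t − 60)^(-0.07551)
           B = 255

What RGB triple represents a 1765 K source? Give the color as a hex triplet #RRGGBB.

t = 1765/100 = 17.65; the t ≤ 66 branch applies.
R = 255 by definition for t ≤ 66.
G = 99.47·ln 17.65 − 161.1 = 99.47·2.8707 − 161.1 = 124.452.
t = 17.65 ≤ 19, so B = 0.
Rounded: (255, 124, 0).
In hex: #FF7C00.

#FF7C00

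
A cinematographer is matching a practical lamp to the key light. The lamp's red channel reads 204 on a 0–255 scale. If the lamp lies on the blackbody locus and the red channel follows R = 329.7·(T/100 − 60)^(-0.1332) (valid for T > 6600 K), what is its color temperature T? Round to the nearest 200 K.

9600 K

(t − 60)^(-0.1332) = 204/329.7 = 0.61874.
t − 60 = 0.61874^(1/-0.1332) = 0.61874^(-7.508) = 36.748, so t = 96.748.
T = 100·t = 9675 K → 9600 K to the nearest 200 K.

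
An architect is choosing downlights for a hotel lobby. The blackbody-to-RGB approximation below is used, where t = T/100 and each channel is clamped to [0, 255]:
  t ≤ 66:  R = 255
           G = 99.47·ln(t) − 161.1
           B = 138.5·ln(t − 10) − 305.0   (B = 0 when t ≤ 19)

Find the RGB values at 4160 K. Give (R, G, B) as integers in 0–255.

t = 4160/100 = 41.6; the t ≤ 66 branch applies.
R = 255 by definition for t ≤ 66.
G = 99.47·ln 41.6 − 161.1 = 99.47·3.7281 − 161.1 = 209.734.
B = 138.5·ln(41.6 − 10) − 305.0 = 138.5·ln 31.6 − 305.0 = 138.5·3.4532 − 305.0 = 173.262.
Rounded: (255, 210, 173).

(255, 210, 173)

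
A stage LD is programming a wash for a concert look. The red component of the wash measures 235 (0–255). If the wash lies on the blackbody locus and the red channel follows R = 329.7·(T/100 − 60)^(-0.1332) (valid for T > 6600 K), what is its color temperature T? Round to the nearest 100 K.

7300 K

(t − 60)^(-0.1332) = 235/329.7 = 0.71277.
t − 60 = 0.71277^(1/-0.1332) = 0.71277^(-7.508) = 12.705, so t = 72.705.
T = 100·t = 7271 K → 7300 K to the nearest 100 K.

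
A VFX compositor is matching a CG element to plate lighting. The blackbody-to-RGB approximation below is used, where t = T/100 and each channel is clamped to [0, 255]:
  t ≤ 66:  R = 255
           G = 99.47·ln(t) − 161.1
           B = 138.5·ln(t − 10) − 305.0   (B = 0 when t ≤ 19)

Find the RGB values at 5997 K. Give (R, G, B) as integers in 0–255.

(255, 246, 237)

t = 5997/100 = 59.97; the t ≤ 66 branch applies.
R = 255 by definition for t ≤ 66.
G = 99.47·ln 59.97 − 161.1 = 99.47·4.0938 − 161.1 = 246.115.
B = 138.5·ln(59.97 − 10) − 305.0 = 138.5·ln 49.97 − 305.0 = 138.5·3.9114 − 305.0 = 236.732.
Rounded: (255, 246, 237).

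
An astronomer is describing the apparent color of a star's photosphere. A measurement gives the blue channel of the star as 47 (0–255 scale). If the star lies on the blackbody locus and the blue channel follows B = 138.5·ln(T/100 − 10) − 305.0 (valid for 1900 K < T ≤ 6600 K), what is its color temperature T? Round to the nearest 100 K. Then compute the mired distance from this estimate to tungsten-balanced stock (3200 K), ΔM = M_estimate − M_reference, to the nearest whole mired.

ln(t − 10) = (47 + 305.0) / 138.5 = 2.5415.
t − 10 = e^2.5415 = 12.699, so t = 22.699.
T = 100·t = 2270 K → 2300 K to the nearest 100 K.
M_estimate = 10⁶/2300 = 434.78; M_reference = 10⁶/3200 = 312.50.
ΔM = 434.78 − 312.50 = 122.28 → +122 mireds.

+122 mireds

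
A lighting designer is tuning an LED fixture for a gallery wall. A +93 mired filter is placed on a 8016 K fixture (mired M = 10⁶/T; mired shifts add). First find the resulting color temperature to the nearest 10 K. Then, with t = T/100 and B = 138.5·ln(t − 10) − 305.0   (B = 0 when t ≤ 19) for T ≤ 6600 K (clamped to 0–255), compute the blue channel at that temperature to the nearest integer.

M_in = 10⁶/8016 = 124.75; M_out = 124.75 + (+93) = 217.75.
T_out = 10⁶/217.75 = 4592.4 K → 4590 K; t = 45.9.
B = 138.5·ln(45.9 − 10) − 305.0 = 138.5·ln 35.9 − 305.0 = 138.5·3.5807 − 305.0 = 190.932.
Rounded: 191.

191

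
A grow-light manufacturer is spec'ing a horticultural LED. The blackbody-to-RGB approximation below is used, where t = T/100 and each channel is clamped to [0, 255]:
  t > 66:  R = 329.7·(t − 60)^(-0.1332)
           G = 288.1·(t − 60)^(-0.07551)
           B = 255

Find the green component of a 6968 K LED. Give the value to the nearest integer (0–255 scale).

t = 6968/100 = 69.68; the t > 66 branch applies.
G = 288.1·(69.68 − 60)^(-0.07551) = 288.1·9.68^(-0.07551) = 288.1·0.84247 = 242.717.
Rounded: 243.

243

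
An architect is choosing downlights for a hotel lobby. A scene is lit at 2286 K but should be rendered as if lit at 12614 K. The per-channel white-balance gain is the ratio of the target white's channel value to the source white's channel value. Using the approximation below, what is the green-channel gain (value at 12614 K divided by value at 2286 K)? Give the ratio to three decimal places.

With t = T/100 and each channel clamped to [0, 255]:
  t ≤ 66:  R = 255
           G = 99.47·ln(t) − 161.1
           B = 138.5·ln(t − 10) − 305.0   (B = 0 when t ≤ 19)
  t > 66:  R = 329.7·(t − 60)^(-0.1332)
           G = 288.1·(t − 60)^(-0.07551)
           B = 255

At 2286 K (t = 22.86):
  G = 99.47·ln 22.86 − 161.1 = 99.47·3.1294 − 161.1 = 150.180.
At 12614 K (t = 126.14):
  G = 288.1·(126.14 − 60)^(-0.07551) = 288.1·66.14^(-0.07551) = 288.1·0.72868 = 209.933.
Gain = 209.933 / 150.180 = 1.3979 → 1.398.

1.398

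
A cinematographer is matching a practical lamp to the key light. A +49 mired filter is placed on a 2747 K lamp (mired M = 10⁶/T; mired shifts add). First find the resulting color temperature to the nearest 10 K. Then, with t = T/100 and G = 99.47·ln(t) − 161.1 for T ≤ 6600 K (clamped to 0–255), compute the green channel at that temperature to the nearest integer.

M_in = 10⁶/2747 = 364.03; M_out = 364.03 + (+49) = 413.03.
T_out = 10⁶/413.03 = 2421.1 K → 2420 K; t = 24.2.
G = 99.47·ln 24.2 − 161.1 = 99.47·3.1864 − 161.1 = 155.846.
Rounded: 156.

156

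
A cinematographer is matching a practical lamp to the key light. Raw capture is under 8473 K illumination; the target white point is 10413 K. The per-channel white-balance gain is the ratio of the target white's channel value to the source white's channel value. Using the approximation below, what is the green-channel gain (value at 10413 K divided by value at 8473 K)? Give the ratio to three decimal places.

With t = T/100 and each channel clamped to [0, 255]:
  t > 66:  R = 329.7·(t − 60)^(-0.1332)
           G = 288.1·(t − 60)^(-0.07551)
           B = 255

At 8473 K (t = 84.73):
  G = 288.1·(84.73 − 60)^(-0.07551) = 288.1·24.73^(-0.07551) = 288.1·0.78487 = 226.121.
At 10413 K (t = 104.13):
  G = 288.1·(104.13 − 60)^(-0.07551) = 288.1·44.13^(-0.07551) = 288.1·0.75129 = 216.446.
Gain = 216.446 / 226.121 = 0.9572 → 0.957.

0.957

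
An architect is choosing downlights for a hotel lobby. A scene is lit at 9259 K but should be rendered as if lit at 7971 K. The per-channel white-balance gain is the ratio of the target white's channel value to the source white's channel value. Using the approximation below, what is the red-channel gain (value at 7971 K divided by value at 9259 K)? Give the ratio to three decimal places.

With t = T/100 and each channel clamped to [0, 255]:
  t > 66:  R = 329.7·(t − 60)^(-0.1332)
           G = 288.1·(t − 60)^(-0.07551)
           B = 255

At 9259 K (t = 92.59):
  R = 329.7·(92.59 − 60)^(-0.1332) = 329.7·32.59^(-0.1332) = 329.7·0.62872 = 207.289.
At 7971 K (t = 79.71):
  R = 329.7·(79.71 − 60)^(-0.1332) = 329.7·19.71^(-0.1332) = 329.7·0.67228 = 221.649.
Gain = 221.649 / 207.289 = 1.0693 → 1.069.

1.069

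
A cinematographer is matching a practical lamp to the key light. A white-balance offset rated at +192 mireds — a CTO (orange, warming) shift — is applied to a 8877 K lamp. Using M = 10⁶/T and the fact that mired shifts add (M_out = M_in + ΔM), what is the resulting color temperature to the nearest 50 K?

3300 K

M_in = 10⁶/8877 = 112.65 mireds.
M_out = 112.65 + (+192) = 304.65 mireds.
T_out = 10⁶/304.65 = 3282.4 K → 3300 K.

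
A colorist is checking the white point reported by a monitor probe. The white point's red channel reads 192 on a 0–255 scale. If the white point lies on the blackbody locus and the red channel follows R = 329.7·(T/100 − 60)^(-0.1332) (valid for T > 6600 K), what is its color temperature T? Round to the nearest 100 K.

11800 K

(t − 60)^(-0.1332) = 192/329.7 = 0.58235.
t − 60 = 0.58235^(1/-0.1332) = 0.58235^(-7.508) = 57.929, so t = 117.929.
T = 100·t = 11793 K → 11800 K to the nearest 100 K.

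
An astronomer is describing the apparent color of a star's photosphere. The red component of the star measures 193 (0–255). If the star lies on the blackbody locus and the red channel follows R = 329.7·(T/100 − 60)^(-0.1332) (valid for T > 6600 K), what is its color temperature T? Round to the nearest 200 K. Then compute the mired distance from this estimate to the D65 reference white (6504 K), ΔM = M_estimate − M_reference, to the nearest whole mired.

-68 mireds

(t − 60)^(-0.1332) = 193/329.7 = 0.58538.
t − 60 = 0.58538^(1/-0.1332) = 0.58538^(-7.508) = 55.713, so t = 115.713.
T = 100·t = 11571 K → 11600 K to the nearest 200 K.
M_estimate = 10⁶/11600 = 86.21; M_reference = 10⁶/6504 = 153.75.
ΔM = 86.21 − 153.75 = -67.54 → -68 mireds.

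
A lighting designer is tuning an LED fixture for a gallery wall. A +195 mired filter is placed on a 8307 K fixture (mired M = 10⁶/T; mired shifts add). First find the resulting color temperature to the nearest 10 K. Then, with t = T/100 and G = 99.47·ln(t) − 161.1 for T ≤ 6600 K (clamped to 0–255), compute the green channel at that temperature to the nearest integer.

183

M_in = 10⁶/8307 = 120.38; M_out = 120.38 + (+195) = 315.38.
T_out = 10⁶/315.38 = 3170.8 K → 3170 K; t = 31.7.
G = 99.47·ln 31.7 − 161.1 = 99.47·3.4563 − 161.1 = 182.700.
Rounded: 183.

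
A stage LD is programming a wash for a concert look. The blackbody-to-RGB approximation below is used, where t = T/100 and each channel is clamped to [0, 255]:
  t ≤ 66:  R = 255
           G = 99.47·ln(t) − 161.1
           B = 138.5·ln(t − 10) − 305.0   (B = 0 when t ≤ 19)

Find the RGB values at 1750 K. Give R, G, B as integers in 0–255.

R=255, G=124, B=0

t = 1750/100 = 17.5; the t ≤ 66 branch applies.
R = 255 by definition for t ≤ 66.
G = 99.47·ln 17.5 − 161.1 = 99.47·2.8622 − 161.1 = 123.603.
t = 17.5 ≤ 19, so B = 0.
Rounded: (255, 124, 0).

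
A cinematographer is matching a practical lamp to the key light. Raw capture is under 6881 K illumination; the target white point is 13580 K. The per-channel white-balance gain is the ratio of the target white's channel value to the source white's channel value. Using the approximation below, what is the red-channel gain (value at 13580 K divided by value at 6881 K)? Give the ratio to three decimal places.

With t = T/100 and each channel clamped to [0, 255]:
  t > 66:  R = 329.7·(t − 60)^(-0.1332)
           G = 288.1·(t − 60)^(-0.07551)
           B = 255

At 6881 K (t = 68.81):
  R = 329.7·(68.81 − 60)^(-0.1332) = 329.7·8.81^(-0.1332) = 329.7·0.74839 = 246.745.
At 13580 K (t = 135.8):
  R = 329.7·(135.8 − 60)^(-0.1332) = 329.7·75.8^(-0.1332) = 329.7·0.56186 = 185.245.
Gain = 185.245 / 246.745 = 0.7508 → 0.751.

0.751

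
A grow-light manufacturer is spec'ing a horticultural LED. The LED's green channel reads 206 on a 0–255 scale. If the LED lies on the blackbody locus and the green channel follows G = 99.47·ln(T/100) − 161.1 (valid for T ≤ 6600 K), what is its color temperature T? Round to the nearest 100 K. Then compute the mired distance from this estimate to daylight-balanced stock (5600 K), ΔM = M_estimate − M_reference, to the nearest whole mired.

ln t = (206 + 161.1) / 99.47 = 3.6906.
t = e^3.6906 = 40.067.
T = 100·t = 4007 K → 4000 K to the nearest 100 K.
M_estimate = 10⁶/4000 = 250.00; M_reference = 10⁶/5600 = 178.57.
ΔM = 250.00 − 178.57 = 71.43 → +71 mireds.

+71 mireds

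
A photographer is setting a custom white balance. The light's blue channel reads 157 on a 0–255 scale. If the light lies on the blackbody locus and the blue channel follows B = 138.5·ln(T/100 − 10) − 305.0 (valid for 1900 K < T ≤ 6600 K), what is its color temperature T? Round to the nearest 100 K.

3800 K

ln(t − 10) = (157 + 305.0) / 138.5 = 3.3357.
t − 10 = e^3.3357 = 28.099, so t = 38.099.
T = 100·t = 3810 K → 3800 K to the nearest 100 K.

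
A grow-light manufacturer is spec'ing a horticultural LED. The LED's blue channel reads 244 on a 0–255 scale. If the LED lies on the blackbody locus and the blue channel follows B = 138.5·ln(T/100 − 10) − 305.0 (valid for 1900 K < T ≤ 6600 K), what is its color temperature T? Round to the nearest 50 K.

6250 K

ln(t − 10) = (244 + 305.0) / 138.5 = 3.9639.
t − 10 = e^3.9639 = 52.662, so t = 62.662.
T = 100·t = 6266 K → 6250 K to the nearest 50 K.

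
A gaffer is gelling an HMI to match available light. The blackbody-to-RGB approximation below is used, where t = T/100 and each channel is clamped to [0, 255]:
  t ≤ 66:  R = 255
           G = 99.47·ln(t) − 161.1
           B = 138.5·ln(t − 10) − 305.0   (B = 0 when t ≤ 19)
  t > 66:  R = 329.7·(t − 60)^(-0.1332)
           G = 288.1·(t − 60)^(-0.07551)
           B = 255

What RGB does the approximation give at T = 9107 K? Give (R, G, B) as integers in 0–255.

(209, 222, 255)

t = 9107/100 = 91.07; the t > 66 branch applies.
R = 329.7·(91.07 − 60)^(-0.1332) = 329.7·31.07^(-0.1332) = 329.7·0.63273 = 208.612.
G = 288.1·(91.07 − 60)^(-0.07551) = 288.1·31.07^(-0.07551) = 288.1·0.77146 = 222.258.
B = 255 by definition for t > 66.
Rounded: (209, 222, 255).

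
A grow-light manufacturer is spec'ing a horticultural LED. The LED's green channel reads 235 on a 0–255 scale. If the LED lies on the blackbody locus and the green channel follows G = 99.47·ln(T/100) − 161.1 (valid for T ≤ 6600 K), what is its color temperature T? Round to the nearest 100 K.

ln t = (235 + 161.1) / 99.47 = 3.9821.
t = e^3.9821 = 53.630.
T = 100·t = 5363 K → 5400 K to the nearest 100 K.

5400 K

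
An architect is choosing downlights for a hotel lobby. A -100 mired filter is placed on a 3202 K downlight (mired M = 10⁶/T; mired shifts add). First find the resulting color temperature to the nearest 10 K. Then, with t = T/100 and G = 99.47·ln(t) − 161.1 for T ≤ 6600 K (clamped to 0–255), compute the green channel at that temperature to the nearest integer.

222

M_in = 10⁶/3202 = 312.30; M_out = 312.30 + (-100) = 212.30.
T_out = 10⁶/212.30 = 4710.2 K → 4710 K; t = 47.1.
G = 99.47·ln 47.1 − 161.1 = 99.47·3.8523 − 161.1 = 222.086.
Rounded: 222.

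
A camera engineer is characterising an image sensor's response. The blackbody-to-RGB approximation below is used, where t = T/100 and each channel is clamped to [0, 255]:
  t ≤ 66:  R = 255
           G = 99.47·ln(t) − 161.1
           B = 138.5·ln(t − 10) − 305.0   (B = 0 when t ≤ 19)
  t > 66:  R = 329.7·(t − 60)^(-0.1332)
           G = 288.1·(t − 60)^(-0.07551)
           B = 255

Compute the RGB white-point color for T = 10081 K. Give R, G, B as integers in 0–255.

t = 10081/100 = 100.81; the t > 66 branch applies.
R = 329.7·(100.81 − 60)^(-0.1332) = 329.7·40.81^(-0.1332) = 329.7·0.61016 = 201.171.
G = 288.1·(100.81 − 60)^(-0.07551) = 288.1·40.81^(-0.07551) = 288.1·0.75574 = 217.728.
B = 255 by definition for t > 66.
Rounded: (201, 218, 255).

R=201, G=218, B=255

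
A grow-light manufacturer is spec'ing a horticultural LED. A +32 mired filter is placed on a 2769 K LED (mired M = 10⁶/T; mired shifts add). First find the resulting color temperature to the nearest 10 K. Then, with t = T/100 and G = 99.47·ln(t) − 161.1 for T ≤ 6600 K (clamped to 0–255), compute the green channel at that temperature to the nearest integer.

M_in = 10⁶/2769 = 361.14; M_out = 361.14 + (+32) = 393.14.
T_out = 10⁶/393.14 = 2543.6 K → 2540 K; t = 25.4.
G = 99.47·ln 25.4 − 161.1 = 99.47·3.2347 − 161.1 = 160.661.
Rounded: 161.

161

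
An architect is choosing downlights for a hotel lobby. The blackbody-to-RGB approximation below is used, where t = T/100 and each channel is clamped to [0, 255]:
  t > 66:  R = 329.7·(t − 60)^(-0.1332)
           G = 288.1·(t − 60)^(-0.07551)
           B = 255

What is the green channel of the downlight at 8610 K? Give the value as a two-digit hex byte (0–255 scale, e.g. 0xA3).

0xE1

t = 8610/100 = 86.1; the t > 66 branch applies.
G = 288.1·(86.1 − 60)^(-0.07551) = 288.1·26.1^(-0.07551) = 288.1·0.78168 = 225.202.
Rounded: 225; in hex, 0xE1.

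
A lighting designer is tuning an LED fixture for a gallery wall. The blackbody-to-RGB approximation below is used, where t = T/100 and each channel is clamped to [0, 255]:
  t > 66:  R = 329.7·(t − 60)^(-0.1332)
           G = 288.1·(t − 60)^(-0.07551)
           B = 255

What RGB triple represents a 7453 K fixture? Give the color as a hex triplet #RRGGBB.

#E7EBFF

t = 7453/100 = 74.53; the t > 66 branch applies.
R = 329.7·(74.53 − 60)^(-0.1332) = 329.7·14.53^(-0.1332) = 329.7·0.70014 = 230.837.
G = 288.1·(74.53 − 60)^(-0.07551) = 288.1·14.53^(-0.07551) = 288.1·0.81703 = 235.386.
B = 255 by definition for t > 66.
Rounded: (231, 235, 255).
In hex: #E7EBFF.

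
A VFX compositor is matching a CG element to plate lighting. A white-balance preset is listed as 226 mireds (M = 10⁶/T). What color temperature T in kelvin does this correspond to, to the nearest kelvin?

4425 K

T = 10⁶ / 226 = 4424.78 K → 4425 K.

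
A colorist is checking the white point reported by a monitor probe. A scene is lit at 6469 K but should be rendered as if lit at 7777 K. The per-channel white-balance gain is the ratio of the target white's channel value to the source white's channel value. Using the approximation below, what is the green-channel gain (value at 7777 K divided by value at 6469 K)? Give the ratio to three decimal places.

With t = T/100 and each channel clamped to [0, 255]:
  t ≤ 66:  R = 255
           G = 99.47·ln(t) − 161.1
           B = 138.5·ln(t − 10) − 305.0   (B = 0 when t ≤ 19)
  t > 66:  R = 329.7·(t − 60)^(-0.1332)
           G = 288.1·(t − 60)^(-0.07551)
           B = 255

At 6469 K (t = 64.69):
  G = 99.47·ln 64.69 − 161.1 = 99.47·4.1696 − 161.1 = 253.651.
At 7777 K (t = 77.77):
  G = 288.1·(77.77 − 60)^(-0.07551) = 288.1·17.77^(-0.07551) = 288.1·0.80470 = 231.835.
Gain = 231.835 / 253.651 = 0.9140 → 0.914.

0.914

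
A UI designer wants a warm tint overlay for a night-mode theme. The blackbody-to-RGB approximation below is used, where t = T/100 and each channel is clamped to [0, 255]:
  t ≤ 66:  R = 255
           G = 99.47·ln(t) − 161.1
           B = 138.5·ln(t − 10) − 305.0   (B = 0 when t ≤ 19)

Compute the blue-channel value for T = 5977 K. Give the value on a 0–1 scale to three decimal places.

t = 5977/100 = 59.77; the t ≤ 66 branch applies.
B = 138.5·ln(59.77 − 10) − 305.0 = 138.5·ln 49.77 − 305.0 = 138.5·3.9074 − 305.0 = 236.177.
On a 0–1 scale: 236.177/255 = 0.9262 → 0.926.

0.926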